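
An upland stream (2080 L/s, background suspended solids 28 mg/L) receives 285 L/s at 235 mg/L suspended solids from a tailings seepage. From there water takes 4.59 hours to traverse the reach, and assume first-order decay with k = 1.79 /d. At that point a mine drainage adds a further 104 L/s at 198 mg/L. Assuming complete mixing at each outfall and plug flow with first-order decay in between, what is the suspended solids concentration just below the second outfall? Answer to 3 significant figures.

44.4 mg/L

Conservation of mass: C = (2080·28.00 + 285.0·235.0) / 2365 = 125200/2365 = 52.95 mg/L; combined flow 2365 L/s.
Applying C = C₀e^(−kt): 52.95 × 0.7101 = 37.60 mg/L.
Second outfall: C = (2365·37.60 + 104.0·198.0)/2469 = 44.35 mg/L.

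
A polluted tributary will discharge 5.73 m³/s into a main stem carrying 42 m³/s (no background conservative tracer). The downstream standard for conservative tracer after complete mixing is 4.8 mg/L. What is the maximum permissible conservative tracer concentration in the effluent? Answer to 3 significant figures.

At the limit, (Qr·Cr + Qe·Cₑ)/(Qr + Qe) = 4.8:
Cₑ = (47.73·4.8 − 42.00·0) / 5.730 = 39.98 mg/L.

40.0 mg/L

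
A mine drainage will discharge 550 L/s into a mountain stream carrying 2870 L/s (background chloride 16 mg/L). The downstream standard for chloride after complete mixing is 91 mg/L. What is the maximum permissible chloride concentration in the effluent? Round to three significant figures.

482 mg/L

At the limit, (Qr·Cr + Qe·Cₑ)/(Qr + Qe) = 91:
Cₑ = (3420·91 − 2870·16.00) / 550.0 = 482.4 mg/L.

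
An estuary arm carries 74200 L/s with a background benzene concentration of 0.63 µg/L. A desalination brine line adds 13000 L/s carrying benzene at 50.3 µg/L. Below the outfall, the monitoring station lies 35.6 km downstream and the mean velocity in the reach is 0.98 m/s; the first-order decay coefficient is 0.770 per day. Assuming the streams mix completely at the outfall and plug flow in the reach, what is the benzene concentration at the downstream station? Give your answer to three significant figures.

5.81 µg/L

After mixing, C = (74200·0.6300 + 13000·50.30) / 87200 = 700600/87200 = 8.035 µg/L.
Travel time t = 35.6·1000 / 0.98 = 36330 s = 10.09 h.
First-order decay: C = 8.035·exp(−k·t) = 8.035·0.7234 = 5.813 µg/L.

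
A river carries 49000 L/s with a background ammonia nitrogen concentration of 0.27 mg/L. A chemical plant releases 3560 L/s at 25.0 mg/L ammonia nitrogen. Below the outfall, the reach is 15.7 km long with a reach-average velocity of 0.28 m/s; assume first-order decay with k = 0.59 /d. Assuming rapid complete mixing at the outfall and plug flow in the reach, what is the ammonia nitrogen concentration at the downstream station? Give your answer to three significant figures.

1.33 mg/L

Flow-weighted average: C = (49000·0.2700 + 3560·25.00) / 52560 = 102200/52560 = 1.945 mg/L.
Travel time t = 15.7·1000 / 0.28 = 56070 s = 15.58 h.
Decay over the reach: 1.945·exp(−kt) = 1.945·0.6819 = 1.326 mg/L.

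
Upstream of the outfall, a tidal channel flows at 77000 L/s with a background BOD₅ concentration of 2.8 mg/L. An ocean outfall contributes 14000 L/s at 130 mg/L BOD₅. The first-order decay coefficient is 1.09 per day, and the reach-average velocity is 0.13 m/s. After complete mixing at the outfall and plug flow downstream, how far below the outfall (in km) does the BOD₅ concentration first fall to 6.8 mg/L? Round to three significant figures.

12.3 km

Mixed concentration C = ΣQC/ΣQ = (77000·2.800 + 14000·130.0) / 91000 = 2036000/91000 = 22.37 mg/L.
Set 22.37·exp(−k·t) = 6.8 → t = ln(22.37/6.8)/k = 94390 s = 26.22 h.
Distance = v·t = 0.13·94390 = 12270 m = 12.27 km.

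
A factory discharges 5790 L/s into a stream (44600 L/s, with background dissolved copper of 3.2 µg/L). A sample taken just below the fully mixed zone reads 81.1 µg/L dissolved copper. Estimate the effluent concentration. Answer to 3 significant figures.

Mass balance: 44600·3.200 + 5790·Cₑ = 50390·81.10
→ Cₑ = (50390·81.10 − 44600·3.200) / 5790 = 681.2 µg/L.

681 µg/L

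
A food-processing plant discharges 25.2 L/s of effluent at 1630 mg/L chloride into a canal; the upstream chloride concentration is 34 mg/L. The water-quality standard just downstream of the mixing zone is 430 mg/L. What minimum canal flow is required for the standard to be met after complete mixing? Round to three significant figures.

Set C_mix = 430: (Q·34.00 + 25.20·1630) / (Q + 25.20) = 430
→ Q = 25.20·(1630 − 430)/(430 − 34.00) = 76.36 L/s.

76.4 L/s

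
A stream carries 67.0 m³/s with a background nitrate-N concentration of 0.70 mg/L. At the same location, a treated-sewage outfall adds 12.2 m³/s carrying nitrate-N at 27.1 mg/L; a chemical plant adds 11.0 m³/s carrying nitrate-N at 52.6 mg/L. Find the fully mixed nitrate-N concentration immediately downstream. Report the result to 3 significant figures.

10.6 mg/L

Mixed concentration C = ΣQC/ΣQ = (67.00·0.7000 + 12.20·27.10 + 11.00·52.60) / 90.20 = 956.1/90.20 = 10.60 mg/L.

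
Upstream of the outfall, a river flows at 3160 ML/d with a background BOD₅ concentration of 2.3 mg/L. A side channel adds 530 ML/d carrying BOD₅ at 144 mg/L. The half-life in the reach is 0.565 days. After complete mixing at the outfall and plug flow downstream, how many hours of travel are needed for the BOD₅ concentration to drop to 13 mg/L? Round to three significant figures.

10.9 h

Flow-weighted average: C = (3160·2.300 + 530.0·144.0) / 3690 = 83590/3690 = 22.65 mg/L.
Half-life 0.565 d → k = ln 2 / 0.565 = 1.227 d⁻¹.
22.65·exp(−k·t) = 13 → t = ln(22.65/13)/k = 39110 s = 10.86 h.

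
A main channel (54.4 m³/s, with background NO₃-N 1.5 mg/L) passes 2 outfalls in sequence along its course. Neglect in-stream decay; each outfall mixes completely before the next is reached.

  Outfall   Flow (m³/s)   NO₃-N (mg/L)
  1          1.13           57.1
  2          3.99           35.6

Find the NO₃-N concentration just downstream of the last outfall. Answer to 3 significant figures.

After outfall 1: Q = 54.40 + 1.130 = 55.53 m³/s; C = (54.40·1.500 + 1.130·57.10)/55.53 = 2.631 mg/L.
After outfall 2: Q = 55.53 + 3.990 = 59.52 m³/s; C = (55.53·2.631 + 3.990·35.60)/59.52 = 4.842 mg/L.

4.84 mg/L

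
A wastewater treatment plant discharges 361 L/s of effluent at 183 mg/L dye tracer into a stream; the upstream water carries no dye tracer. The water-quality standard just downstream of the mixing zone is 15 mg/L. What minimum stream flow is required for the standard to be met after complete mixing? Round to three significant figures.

Set C_mix = 15: (Q·0 + 361.0·183.0) / (Q + 361.0) = 15
→ Q = 361.0·(183.0 − 15)/(15 − 0) = 4043 L/s.

4040 L/s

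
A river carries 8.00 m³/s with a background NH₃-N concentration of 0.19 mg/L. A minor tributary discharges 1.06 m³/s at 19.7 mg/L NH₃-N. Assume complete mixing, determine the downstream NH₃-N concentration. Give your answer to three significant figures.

2.47 mg/L

Conservation of mass: C = (8.000·0.1900 + 1.060·19.70) / 9.060 = 22.40/9.060 = 2.473 mg/L.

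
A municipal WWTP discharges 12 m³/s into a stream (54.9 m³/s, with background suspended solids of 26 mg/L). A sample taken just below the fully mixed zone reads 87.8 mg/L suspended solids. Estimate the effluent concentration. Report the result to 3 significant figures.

371 mg/L

Mass balance: 54.90·26.00 + 12.00·Cₑ = 66.90·87.80
→ Cₑ = (66.90·87.80 − 54.90·26.00) / 12.00 = 370.5 mg/L.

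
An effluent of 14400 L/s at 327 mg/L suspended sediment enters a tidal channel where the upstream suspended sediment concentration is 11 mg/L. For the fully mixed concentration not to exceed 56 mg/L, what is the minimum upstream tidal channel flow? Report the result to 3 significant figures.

86700 L/s

Set C_mix = 56: (Q·11.00 + 14400·327.0) / (Q + 14400) = 56
→ Q = 14400·(327.0 − 56)/(56 − 11.00) = 86720 L/s.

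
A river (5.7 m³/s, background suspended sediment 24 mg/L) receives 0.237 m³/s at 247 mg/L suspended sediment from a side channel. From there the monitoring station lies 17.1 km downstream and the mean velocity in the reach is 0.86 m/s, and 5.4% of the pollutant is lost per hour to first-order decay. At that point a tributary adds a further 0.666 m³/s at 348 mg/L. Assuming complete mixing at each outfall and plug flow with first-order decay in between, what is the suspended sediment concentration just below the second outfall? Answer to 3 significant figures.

56.9 mg/L

Mixed concentration C = ΣQC/ΣQ = (5.700·24.00 + 0.2370·247.0) / 5.937 = 195.3/5.937 = 32.90 mg/L; combined flow 5.937 m³/s.
Travel time t = 17.1·1000 / 0.86 = 19880 s = 5.523 h.
5.4%/h lost → k = −ln(1 − 0.054) = 0.05551 h⁻¹.
First-order decay: C = 32.90·exp(−k·t) = 32.90·0.7359 = 24.21 mg/L.
At the second outfall, C = (5.937·24.21 + 0.6660·348.0) / (5.937 + 0.6660) = 56.87 mg/L.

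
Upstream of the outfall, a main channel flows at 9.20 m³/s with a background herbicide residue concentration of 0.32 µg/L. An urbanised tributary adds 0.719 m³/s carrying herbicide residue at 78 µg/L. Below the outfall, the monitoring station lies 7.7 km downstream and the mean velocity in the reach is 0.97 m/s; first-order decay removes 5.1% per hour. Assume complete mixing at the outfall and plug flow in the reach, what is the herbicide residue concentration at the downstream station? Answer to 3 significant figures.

Mixed concentration C = ΣQC/ΣQ = (9.200·0.3200 + 0.7190·78.00) / 9.919 = 59.03/9.919 = 5.951 µg/L.
Travel time t = 7.7·1000 / 0.97 = 7938 s = 2.205 h.
5.1%/h lost → k = −ln(1 − 0.051) = 0.05235 h⁻¹.
Decay over the reach: 5.951·exp(−kt) = 5.951·0.8910 = 5.302 µg/L.

5.30 µg/L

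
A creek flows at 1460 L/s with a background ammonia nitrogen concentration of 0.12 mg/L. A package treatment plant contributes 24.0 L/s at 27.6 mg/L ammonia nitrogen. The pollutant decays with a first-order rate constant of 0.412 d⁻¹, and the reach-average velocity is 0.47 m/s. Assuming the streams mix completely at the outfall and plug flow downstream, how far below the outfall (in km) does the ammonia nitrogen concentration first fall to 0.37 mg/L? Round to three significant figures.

Mass balance: C = (1460·0.1200 + 24.00·27.60) / 1484 = 837.6/1484 = 0.5644 mg/L.
Set 0.5644·exp(−k·t) = 0.37 → t = ln(0.5644/0.37)/k = 88560 s = 24.60 h.
Distance = v·t = 0.47·88560 = 41620 m = 41.62 km.

41.6 km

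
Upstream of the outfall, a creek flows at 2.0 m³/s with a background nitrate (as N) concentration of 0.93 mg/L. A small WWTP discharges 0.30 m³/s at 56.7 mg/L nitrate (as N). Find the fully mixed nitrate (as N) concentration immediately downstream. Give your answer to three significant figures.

8.20 mg/L

Mixed concentration C = ΣQC/ΣQ = (2.000·0.9300 + 0.3000·56.70) / 2.300 = 18.87/2.300 = 8.204 mg/L.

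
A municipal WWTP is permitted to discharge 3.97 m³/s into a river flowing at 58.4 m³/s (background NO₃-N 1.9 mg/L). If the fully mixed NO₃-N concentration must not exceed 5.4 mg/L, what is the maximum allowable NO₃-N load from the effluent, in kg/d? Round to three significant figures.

19500 kg/d

Mass balance at the limit: 58.40·1.900 + 3.970·Cₑ = 62.37·5.4 → Cₑ = 56.89 mg/L.
Load = 3.970 m³/s × 56.89 g/m³ × 86 400 s/d = 19510 kg/d.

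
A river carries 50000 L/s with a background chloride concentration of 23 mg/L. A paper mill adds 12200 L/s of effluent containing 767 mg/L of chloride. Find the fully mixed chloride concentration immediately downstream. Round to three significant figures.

169 mg/L

Mass balance: C = (50000·23.00 + 12200·767.0) / 62200 = 10510000/62200 = 168.9 mg/L.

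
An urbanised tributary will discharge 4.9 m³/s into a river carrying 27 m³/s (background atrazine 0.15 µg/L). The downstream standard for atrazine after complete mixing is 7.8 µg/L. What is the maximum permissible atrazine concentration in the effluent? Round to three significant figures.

At the limit, (Qr·Cr + Qe·Cₑ)/(Qr + Qe) = 7.8:
Cₑ = (31.90·7.8 − 27.00·0.1500) / 4.900 = 49.95 µg/L.

50.0 µg/L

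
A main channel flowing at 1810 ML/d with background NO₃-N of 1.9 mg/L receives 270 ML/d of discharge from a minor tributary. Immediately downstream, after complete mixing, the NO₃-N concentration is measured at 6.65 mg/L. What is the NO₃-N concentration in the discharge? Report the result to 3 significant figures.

38.5 mg/L

Mass balance: 1810·1.900 + 270.0·Cₑ = 2080·6.650
→ Cₑ = (2080·6.650 − 1810·1.900) / 270.0 = 38.49 mg/L.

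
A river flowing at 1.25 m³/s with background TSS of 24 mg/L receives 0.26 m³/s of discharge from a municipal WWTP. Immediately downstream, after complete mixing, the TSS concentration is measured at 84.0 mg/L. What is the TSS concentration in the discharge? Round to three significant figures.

Mass balance: 1.250·24.00 + 0.2600·Cₑ = 1.510·84.00
→ Cₑ = (1.510·84.00 − 1.250·24.00) / 0.2600 = 372.5 mg/L.

372 mg/L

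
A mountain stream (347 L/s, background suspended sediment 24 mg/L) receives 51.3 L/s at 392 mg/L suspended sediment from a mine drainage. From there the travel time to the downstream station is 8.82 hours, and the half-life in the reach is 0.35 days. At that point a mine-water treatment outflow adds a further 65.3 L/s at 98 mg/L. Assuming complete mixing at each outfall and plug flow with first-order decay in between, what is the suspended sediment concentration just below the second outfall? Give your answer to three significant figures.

Conservation of mass: C = (347.0·24.00 + 51.30·392.0) / 398.3 = 28440/398.3 = 71.40 mg/L; combined flow 398.3 L/s.
Half-life 0.35 d → k = ln 2 / 0.35 = 1.980 d⁻¹.
Decay over the reach: 71.40·exp(−kt) = 71.40·0.4830 = 34.48 mg/L.
At the second outfall, C = (398.3·34.48 + 65.30·98.00) / (398.3 + 65.30) = 43.43 mg/L.

43.4 mg/L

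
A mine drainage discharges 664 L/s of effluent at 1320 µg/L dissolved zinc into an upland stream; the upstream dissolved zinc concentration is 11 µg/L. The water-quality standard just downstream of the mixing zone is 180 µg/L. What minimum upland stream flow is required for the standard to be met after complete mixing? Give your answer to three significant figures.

4480 L/s

Set C_mix = 180: (Q·11.00 + 664.0·1320) / (Q + 664.0) = 180
→ Q = 664.0·(1320 − 180)/(180 − 11.00) = 4479 L/s.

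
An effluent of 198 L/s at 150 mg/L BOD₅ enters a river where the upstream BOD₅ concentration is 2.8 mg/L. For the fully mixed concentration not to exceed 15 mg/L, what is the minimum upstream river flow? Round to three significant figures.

2190 L/s

Set C_mix = 15: (Q·2.800 + 198.0·150.0) / (Q + 198.0) = 15
→ Q = 198.0·(150.0 − 15)/(15 − 2.800) = 2191 L/s.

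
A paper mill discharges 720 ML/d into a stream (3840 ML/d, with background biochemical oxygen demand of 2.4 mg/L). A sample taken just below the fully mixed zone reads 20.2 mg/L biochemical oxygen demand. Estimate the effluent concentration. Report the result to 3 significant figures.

115 mg/L

Mass balance: 3840·2.400 + 720.0·Cₑ = 4560·20.20
→ Cₑ = (4560·20.20 − 3840·2.400) / 720.0 = 115.1 mg/L.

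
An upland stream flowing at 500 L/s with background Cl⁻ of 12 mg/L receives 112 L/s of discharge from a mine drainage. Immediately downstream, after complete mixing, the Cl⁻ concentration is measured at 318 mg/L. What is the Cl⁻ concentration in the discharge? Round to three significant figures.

Mass balance: 500.0·12.00 + 112.0·Cₑ = 612.0·318.0
→ Cₑ = (612.0·318.0 − 500.0·12.00) / 112.0 = 1684 mg/L.

1680 mg/L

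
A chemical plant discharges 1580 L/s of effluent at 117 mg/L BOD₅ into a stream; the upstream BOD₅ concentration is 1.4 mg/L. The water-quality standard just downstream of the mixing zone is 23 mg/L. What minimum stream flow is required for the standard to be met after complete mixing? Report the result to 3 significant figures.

Set C_mix = 23: (Q·1.400 + 1580·117.0) / (Q + 1580) = 23
→ Q = 1580·(117.0 − 23)/(23 − 1.400) = 6876 L/s.

6880 L/s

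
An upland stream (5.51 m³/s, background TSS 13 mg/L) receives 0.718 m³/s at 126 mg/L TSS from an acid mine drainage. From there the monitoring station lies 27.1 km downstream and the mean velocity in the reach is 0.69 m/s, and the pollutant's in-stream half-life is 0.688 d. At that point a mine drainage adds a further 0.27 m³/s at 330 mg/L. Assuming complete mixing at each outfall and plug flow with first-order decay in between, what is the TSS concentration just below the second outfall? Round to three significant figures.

29.5 mg/L

Mixed concentration C = ΣQC/ΣQ = (5.510·13.00 + 0.7180·126.0) / 6.228 = 162.1/6.228 = 26.03 mg/L; combined flow 6.228 m³/s.
Travel time t = 27.1·1000 / 0.69 = 39280 s = 10.91 h.
Half-life 0.688 d → k = ln 2 / 0.688 = 1.007 d⁻¹.
Decay over the reach: 26.03·exp(−kt) = 26.03·0.6326 = 16.46 mg/L.
At the second outfall, C = (6.228·16.46 + 0.2700·330.0) / (6.228 + 0.2700) = 29.49 mg/L.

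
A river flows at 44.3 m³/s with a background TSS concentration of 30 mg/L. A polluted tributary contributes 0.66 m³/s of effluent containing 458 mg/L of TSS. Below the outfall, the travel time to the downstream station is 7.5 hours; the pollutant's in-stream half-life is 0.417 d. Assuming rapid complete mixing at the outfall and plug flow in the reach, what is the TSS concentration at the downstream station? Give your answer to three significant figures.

Mass balance: C = (44.30·30.00 + 0.6600·458.0) / 44.96 = 1631/44.96 = 36.28 mg/L.
Half-life 0.417 d → k = ln 2 / 0.417 = 1.662 d⁻¹.
Decay over the reach: 36.28·exp(−kt) = 36.28·0.5949 = 21.58 mg/L.

21.6 mg/L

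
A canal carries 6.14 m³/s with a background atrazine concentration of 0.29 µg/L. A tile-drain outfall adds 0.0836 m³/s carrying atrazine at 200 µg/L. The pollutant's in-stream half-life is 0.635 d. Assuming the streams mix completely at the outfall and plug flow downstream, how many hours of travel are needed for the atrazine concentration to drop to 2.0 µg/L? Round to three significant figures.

8.71 h

Conservation of mass: C = (6.140·0.2900 + 0.08360·200.0) / 6.224 = 18.50/6.224 = 2.973 µg/L.
Half-life 0.635 d → k = ln 2 / 0.635 = 1.092 d⁻¹.
2.973·exp(−k·t) = 2.0 → t = ln(2.973/2.0)/k = 31370 s = 8.713 h.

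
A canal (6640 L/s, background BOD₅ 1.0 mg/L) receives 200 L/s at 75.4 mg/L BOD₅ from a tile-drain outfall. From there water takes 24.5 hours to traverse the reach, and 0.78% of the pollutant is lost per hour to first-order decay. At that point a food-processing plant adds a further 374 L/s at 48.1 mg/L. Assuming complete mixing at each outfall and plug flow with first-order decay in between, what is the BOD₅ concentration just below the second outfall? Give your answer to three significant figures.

Flow-weighted average: C = (6640·1.000 + 200.0·75.40) / 6840 = 21720/6840 = 3.175 mg/L; combined flow 6840 L/s.
0.78%/h lost → k = −ln(1 − 0.0078) = 0.007831 h⁻¹.
After decay, C = 3.175 × e^(−kt) = 3.175 × 0.8254 = 2.621 mg/L.
Second outfall: C = (6840·2.621 + 374.0·48.10)/7214 = 4.979 mg/L.

4.98 mg/L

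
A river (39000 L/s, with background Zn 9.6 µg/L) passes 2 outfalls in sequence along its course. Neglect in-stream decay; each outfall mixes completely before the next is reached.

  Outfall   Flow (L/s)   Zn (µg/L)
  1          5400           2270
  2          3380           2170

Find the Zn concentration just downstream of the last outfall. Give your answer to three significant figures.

418 µg/L

After outfall 1: Q = 39000 + 5400 = 44400 L/s; C = (39000·9.600 + 5400·2270)/44400 = 284.5 µg/L.
After outfall 2: Q = 44400 + 3380 = 47780 L/s; C = (44400·284.5 + 3380·2170)/47780 = 417.9 µg/L.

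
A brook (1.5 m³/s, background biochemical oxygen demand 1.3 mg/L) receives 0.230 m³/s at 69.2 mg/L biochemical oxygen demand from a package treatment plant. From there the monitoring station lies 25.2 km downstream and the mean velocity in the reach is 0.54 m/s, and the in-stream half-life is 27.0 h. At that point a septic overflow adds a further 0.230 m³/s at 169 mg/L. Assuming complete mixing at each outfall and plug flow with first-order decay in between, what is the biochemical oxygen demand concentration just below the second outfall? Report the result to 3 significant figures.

26.4 mg/L

Mixed concentration C = ΣQC/ΣQ = (1.500·1.300 + 0.2300·69.20) / 1.730 = 17.87/1.730 = 10.33 mg/L; combined flow 1.730 m³/s.
Travel time t = 25.2·1000 / 0.54 = 46670 s = 12.96 h.
Half-life 27.0 h → k = ln 2 / 27.0 = 0.02567 h⁻¹ = 0.6161 d⁻¹.
Applying C = C₀e^(−kt): 10.33 × 0.7169 = 7.404 mg/L.
Second outfall: C = (1.730·7.404 + 0.2300·169.0)/1.960 = 26.37 mg/L.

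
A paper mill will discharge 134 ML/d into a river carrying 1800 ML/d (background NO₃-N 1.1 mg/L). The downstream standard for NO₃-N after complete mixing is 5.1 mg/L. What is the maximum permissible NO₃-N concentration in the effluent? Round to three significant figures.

At the limit, (Qr·Cr + Qe·Cₑ)/(Qr + Qe) = 5.1:
Cₑ = (1934·5.1 − 1800·1.100) / 134.0 = 58.83 mg/L.

58.8 mg/L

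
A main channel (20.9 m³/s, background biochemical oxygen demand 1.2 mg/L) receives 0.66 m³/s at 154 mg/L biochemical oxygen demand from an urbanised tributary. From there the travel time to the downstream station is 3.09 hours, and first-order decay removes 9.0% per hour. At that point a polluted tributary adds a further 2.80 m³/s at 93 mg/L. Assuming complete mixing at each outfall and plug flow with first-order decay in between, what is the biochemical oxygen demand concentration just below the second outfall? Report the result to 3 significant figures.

Mixed concentration C = ΣQC/ΣQ = (20.90·1.200 + 0.6600·154.0) / 21.56 = 126.7/21.56 = 5.878 mg/L; combined flow 21.56 m³/s.
9.0%/h lost → k = −ln(1 − 0.09) = 0.09431 h⁻¹.
After decay, C = 5.878 × e^(−kt) = 5.878 × 0.7472 = 4.392 mg/L.
At the second outfall, C = (21.56·4.392 + 2.800·93.00) / (21.56 + 2.800) = 14.58 mg/L.

14.6 mg/L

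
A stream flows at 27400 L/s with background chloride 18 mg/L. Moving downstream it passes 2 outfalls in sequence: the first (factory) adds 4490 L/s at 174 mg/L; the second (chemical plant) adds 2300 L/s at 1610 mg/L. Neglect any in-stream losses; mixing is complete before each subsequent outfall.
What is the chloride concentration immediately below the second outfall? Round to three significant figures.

146 mg/L

Outfall 1: combined Q = 31890 L/s; C = (27400·18.00 + 4490·174.0)/31890 = 39.96 mg/L.
Outfall 2: combined Q = 34190 L/s; C = (31890·39.96 + 2300·1610)/34190 = 145.6 mg/L.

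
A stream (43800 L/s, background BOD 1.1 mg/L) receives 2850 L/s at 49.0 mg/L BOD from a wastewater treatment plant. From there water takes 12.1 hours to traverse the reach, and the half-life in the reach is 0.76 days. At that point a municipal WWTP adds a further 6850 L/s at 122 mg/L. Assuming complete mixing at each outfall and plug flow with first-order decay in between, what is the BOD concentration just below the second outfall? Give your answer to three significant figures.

17.8 mg/L

Mass balance: C = (43800·1.100 + 2850·49.00) / 46650 = 187800/46650 = 4.026 mg/L; combined flow 46650 L/s.
Half-life 0.76 d → k = ln 2 / 0.76 = 0.9120 d⁻¹.
First-order decay: C = 4.026·exp(−k·t) = 4.026·0.6314 = 2.542 mg/L.
Second outfall: C = (46650·2.542 + 6850·122.0)/53500 = 17.84 mg/L.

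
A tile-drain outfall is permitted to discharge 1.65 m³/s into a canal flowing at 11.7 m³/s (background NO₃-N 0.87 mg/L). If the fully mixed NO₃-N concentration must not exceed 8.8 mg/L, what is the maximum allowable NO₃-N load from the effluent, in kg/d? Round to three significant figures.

9270 kg/d

Mass balance at the limit: 11.70·0.8700 + 1.650·Cₑ = 13.35·8.8 → Cₑ = 65.03 mg/L.
Load = 1.650 m³/s × 65.03 g/m³ × 86 400 s/d = 9271 kg/d.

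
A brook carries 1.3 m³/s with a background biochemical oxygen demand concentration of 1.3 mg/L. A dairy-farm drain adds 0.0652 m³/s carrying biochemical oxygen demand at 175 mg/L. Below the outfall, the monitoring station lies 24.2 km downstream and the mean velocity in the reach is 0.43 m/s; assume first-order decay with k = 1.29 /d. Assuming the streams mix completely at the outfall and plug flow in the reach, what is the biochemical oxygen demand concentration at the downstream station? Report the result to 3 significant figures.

Mixed concentration C = ΣQC/ΣQ = (1.300·1.300 + 0.06520·175.0) / 1.365 = 13.10/1.365 = 9.596 mg/L.
Travel time t = 24.2·1000 / 0.43 = 56280 s = 15.63 h.
Applying C = C₀e^(−kt): 9.596 × 0.4316 = 4.141 mg/L.

4.14 mg/L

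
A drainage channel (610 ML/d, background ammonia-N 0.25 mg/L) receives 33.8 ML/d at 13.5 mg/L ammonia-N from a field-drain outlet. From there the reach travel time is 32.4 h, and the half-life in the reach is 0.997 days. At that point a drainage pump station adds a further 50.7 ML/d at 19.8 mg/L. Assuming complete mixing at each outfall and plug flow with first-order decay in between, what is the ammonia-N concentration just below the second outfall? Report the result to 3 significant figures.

Mixed concentration C = ΣQC/ΣQ = (610.0·0.2500 + 33.80·13.50) / 643.8 = 608.8/643.8 = 0.9456 mg/L; combined flow 643.8 ML/d.
Half-life 0.997 d → k = ln 2 / 0.997 = 0.6952 d⁻¹.
Decay over the reach: 0.9456·exp(−kt) = 0.9456·0.3912 = 0.3699 mg/L.
Second outfall: C = (643.8·0.3699 + 50.70·19.80)/694.5 = 1.788 mg/L.

1.79 mg/L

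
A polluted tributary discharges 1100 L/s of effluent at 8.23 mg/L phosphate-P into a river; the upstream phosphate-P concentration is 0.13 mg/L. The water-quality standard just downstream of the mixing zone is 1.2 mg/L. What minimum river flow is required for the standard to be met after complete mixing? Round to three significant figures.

7230 L/s

Set C_mix = 1.2: (Q·0.1300 + 1100·8.230) / (Q + 1100) = 1.2
→ Q = 1100·(8.230 − 1.2)/(1.2 − 0.1300) = 7227 L/s.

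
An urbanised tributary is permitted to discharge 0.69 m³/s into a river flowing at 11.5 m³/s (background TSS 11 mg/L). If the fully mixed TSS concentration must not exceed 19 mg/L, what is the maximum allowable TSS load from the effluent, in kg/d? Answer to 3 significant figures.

9080 kg/d

Mass balance at the limit: 11.50·11.00 + 0.6900·Cₑ = 12.19·19 → Cₑ = 152.3 mg/L.
Load = 0.6900 m³/s × 152.3 g/m³ × 86 400 s/d = 9082 kg/d.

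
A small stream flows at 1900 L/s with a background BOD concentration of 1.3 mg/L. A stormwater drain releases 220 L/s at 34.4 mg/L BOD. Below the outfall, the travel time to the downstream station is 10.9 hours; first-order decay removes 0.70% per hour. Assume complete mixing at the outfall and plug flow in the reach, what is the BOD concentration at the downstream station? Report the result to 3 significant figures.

4.39 mg/L

Mixed concentration C = ΣQC/ΣQ = (1900·1.300 + 220.0·34.40) / 2120 = 10040/2120 = 4.735 mg/L.
0.70%/h lost → k = −ln(1 − 0.007) = 0.007025 h⁻¹.
First-order decay: C = 4.735·exp(−k·t) = 4.735·0.9263 = 4.386 mg/L.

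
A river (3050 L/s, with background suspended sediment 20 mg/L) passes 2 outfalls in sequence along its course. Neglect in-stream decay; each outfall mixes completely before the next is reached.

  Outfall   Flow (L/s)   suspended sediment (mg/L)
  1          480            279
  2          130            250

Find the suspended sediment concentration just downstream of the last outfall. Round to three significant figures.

Below outfall 1: Q → 3530 L/s, C = (3050·20.00 + 480.0·279.0)/3530 = 55.22 mg/L.
Below outfall 2: Q → 3660 L/s, C = (3530·55.22 + 130.0·250.0)/3660 = 62.14 mg/L.

62.1 mg/L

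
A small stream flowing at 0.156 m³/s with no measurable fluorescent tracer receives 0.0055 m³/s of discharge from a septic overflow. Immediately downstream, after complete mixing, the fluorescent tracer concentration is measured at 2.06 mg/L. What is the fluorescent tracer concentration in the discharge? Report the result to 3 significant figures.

Mass balance: 0.1560·0 + 0.005500·Cₑ = 0.1615·2.060
→ Cₑ = (0.1615·2.060 − 0.1560·0) / 0.005500 = 60.49 mg/L.

60.5 mg/L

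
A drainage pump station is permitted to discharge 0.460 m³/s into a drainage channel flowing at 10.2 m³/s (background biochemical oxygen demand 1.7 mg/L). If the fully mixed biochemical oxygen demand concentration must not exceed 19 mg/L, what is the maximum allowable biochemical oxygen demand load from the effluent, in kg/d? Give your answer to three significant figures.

16000 kg/d

Mass balance at the limit: 10.20·1.700 + 0.4600·Cₑ = 10.66·19 → Cₑ = 402.6 mg/L.
Load = 0.4600 m³/s × 402.6 g/m³ × 86 400 s/d = 16000 kg/d.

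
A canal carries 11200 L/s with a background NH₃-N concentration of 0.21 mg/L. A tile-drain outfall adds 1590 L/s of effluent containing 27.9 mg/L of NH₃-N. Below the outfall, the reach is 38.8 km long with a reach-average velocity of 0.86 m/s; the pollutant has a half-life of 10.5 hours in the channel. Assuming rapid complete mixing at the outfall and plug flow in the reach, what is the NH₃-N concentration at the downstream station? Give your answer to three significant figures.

Mixed concentration C = ΣQC/ΣQ = (11200·0.2100 + 1590·27.90) / 12790 = 46710/12790 = 3.652 mg/L.
Travel time t = 38.8·1000 / 0.86 = 45120 s = 12.53 h.
Half-life 10.5 h → k = ln 2 / 10.5 = 0.06601 h⁻¹ = 1.584 d⁻¹.
After decay, C = 3.652 × e^(−kt) = 3.652 × 0.4372 = 1.597 mg/L.

1.60 mg/L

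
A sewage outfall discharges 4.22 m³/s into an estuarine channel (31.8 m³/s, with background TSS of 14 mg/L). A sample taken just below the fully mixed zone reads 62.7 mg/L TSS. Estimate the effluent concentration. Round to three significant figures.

Mass balance: 31.80·14.00 + 4.220·Cₑ = 36.02·62.70
→ Cₑ = (36.02·62.70 − 31.80·14.00) / 4.220 = 429.7 mg/L.

430 mg/L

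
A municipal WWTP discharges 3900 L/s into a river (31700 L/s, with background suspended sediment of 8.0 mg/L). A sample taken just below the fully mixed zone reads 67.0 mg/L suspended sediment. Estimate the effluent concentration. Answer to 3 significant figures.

547 mg/L

Mass balance: 31700·8.000 + 3900·Cₑ = 35600·67.00
→ Cₑ = (35600·67.00 − 31700·8.000) / 3900 = 546.6 mg/L.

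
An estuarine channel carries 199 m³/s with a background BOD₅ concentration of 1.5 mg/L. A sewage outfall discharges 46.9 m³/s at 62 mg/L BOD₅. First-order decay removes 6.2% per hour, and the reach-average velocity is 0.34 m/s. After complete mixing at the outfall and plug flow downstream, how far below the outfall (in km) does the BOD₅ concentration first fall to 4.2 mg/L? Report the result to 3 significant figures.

Mass balance: C = (199.0·1.500 + 46.90·62.00) / 245.9 = 3206/245.9 = 13.04 mg/L.
6.2%/h lost → k = −ln(1 − 0.062) = 0.06401 h⁻¹.
Set 13.04·exp(−k·t) = 4.2 → t = ln(13.04/4.2)/k = 63720 s = 17.70 h.
Distance = v·t = 0.34·63720 = 21660 m = 21.66 km.

21.7 km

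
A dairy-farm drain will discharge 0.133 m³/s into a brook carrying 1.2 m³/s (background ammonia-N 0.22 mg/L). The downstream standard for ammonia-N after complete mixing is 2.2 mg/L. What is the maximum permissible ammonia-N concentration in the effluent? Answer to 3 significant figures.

At the limit, (Qr·Cr + Qe·Cₑ)/(Qr + Qe) = 2.2:
Cₑ = (1.333·2.2 − 1.200·0.2200) / 0.1330 = 20.06 mg/L.

20.1 mg/L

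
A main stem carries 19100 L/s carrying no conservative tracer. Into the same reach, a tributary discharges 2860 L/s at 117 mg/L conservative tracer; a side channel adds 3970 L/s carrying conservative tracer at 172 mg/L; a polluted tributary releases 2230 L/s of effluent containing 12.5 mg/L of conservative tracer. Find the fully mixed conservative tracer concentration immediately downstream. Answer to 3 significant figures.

37.1 mg/L

Conservation of mass: C = (19100·0 + 2860·117.0 + 3970·172.0 + 2230·12.50) / 28160 = 1045000/28160 = 37.12 mg/L.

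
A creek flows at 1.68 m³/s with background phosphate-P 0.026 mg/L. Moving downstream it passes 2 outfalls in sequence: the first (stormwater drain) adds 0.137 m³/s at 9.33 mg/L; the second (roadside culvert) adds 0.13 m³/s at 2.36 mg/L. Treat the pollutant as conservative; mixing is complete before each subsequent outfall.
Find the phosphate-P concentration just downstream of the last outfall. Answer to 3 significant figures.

0.837 mg/L

Below outfall 1: Q → 1.817 m³/s, C = (1.680·0.02600 + 0.1370·9.330)/1.817 = 0.7275 mg/L.
Below outfall 2: Q → 1.947 m³/s, C = (1.817·0.7275 + 0.1300·2.360)/1.947 = 0.8365 mg/L.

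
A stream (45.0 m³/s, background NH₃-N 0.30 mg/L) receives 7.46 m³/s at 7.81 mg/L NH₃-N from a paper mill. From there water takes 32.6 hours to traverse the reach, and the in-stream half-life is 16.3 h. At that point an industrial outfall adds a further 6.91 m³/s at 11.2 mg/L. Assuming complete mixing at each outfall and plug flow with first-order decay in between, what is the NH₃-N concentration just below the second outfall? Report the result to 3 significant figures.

Conservation of mass: C = (45.00·0.3000 + 7.460·7.810) / 52.46 = 71.76/52.46 = 1.368 mg/L; combined flow 52.46 m³/s.
Half-life 16.3 h → k = ln 2 / 16.3 = 0.04252 h⁻¹ = 1.021 d⁻¹.
Decay over the reach: 1.368·exp(−kt) = 1.368·0.2500 = 0.3420 mg/L.
Second outfall: C = (52.46·0.3420 + 6.910·11.20)/59.37 = 1.606 mg/L.

1.61 mg/L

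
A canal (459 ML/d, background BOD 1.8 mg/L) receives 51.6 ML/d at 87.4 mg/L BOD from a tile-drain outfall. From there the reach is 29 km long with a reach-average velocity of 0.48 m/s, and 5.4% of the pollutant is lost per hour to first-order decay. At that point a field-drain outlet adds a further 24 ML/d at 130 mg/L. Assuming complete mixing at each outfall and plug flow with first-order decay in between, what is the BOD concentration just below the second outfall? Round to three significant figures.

Mixed concentration C = ΣQC/ΣQ = (459.0·1.800 + 51.60·87.40) / 510.6 = 5336/510.6 = 10.45 mg/L; combined flow 510.6 ML/d.
Travel time t = 29·1000 / 0.48 = 60420 s = 16.78 h.
5.4%/h lost → k = −ln(1 − 0.054) = 0.05551 h⁻¹.
Decay over the reach: 10.45·exp(−kt) = 10.45·0.3939 = 4.117 mg/L.
At the second outfall, C = (510.6·4.117 + 24.00·130.0) / (510.6 + 24.00) = 9.768 mg/L.

9.77 mg/L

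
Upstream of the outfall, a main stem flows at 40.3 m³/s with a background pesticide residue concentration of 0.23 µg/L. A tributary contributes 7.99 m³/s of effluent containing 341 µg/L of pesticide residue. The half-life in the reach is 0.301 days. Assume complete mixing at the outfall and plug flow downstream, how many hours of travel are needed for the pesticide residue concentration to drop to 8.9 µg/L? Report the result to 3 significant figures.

Mixed concentration C = ΣQC/ΣQ = (40.30·0.2300 + 7.990·341.0) / 48.29 = 2734/48.29 = 56.61 µg/L.
Half-life 0.301 d → k = ln 2 / 0.301 = 2.303 d⁻¹.
56.61·exp(−k·t) = 8.9 → t = ln(56.61/8.9)/k = 69420 s = 19.28 h.

19.3 h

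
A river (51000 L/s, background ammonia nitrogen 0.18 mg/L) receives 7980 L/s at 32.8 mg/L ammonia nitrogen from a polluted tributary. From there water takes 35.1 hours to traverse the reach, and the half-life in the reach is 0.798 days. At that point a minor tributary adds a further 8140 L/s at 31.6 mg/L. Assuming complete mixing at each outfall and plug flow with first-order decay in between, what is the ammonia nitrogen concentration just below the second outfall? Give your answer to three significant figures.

4.97 mg/L

Conservation of mass: C = (51000·0.1800 + 7980·32.80) / 58980 = 270900/58980 = 4.593 mg/L; combined flow 58980 L/s.
Half-life 0.798 d → k = ln 2 / 0.798 = 0.8686 d⁻¹.
Decay over the reach: 4.593·exp(−kt) = 4.593·0.2807 = 1.290 mg/L.
At the second outfall, C = (58980·1.290 + 8140·31.60) / (58980 + 8140) = 4.965 mg/L.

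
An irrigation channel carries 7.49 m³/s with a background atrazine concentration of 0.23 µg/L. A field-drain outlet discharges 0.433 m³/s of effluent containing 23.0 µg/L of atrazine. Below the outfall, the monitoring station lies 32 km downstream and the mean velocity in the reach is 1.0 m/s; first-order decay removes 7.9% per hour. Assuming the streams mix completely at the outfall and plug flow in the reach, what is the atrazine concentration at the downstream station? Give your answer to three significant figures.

0.709 µg/L

Mixed concentration C = ΣQC/ΣQ = (7.490·0.2300 + 0.4330·23.00) / 7.923 = 11.68/7.923 = 1.474 µg/L.
Travel time t = 32·1000 / 1.0 = 32000 s = 8.889 h.
7.9%/h lost → k = −ln(1 − 0.079) = 0.08230 h⁻¹.
Decay over the reach: 1.474·exp(−kt) = 1.474·0.4812 = 0.7095 µg/L.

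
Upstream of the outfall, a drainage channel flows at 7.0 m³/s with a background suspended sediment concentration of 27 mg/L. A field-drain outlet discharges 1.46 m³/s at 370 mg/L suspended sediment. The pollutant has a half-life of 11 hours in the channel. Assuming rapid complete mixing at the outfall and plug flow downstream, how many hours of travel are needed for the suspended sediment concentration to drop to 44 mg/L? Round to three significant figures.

Conservation of mass: C = (7.000·27.00 + 1.460·370.0) / 8.460 = 729.2/8.460 = 86.19 mg/L.
Half-life 11 h → k = ln 2 / 11 = 0.06301 h⁻¹ = 1.512 d⁻¹.
86.19·exp(−k·t) = 44 → t = ln(86.19/44)/k = 38420 s = 10.67 h.

10.7 h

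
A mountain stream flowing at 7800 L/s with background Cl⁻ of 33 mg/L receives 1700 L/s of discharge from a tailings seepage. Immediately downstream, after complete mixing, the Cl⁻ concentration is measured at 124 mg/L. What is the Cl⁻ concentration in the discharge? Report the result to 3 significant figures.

542 mg/L

Mass balance: 7800·33.00 + 1700·Cₑ = 9500·124.0
→ Cₑ = (9500·124.0 − 7800·33.00) / 1700 = 541.5 mg/L.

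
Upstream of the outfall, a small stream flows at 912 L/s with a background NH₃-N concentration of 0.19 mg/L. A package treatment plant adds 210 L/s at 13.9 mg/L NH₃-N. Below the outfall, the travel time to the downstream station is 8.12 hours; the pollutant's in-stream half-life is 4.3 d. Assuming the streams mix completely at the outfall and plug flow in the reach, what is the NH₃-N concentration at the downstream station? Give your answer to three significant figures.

Flow-weighted average: C = (912.0·0.1900 + 210.0·13.90) / 1122 = 3092/1122 = 2.756 mg/L.
Half-life 4.3 d → k = ln 2 / 4.3 = 0.1612 d⁻¹.
Decay over the reach: 2.756·exp(−kt) = 2.756·0.9469 = 2.610 mg/L.

2.61 mg/L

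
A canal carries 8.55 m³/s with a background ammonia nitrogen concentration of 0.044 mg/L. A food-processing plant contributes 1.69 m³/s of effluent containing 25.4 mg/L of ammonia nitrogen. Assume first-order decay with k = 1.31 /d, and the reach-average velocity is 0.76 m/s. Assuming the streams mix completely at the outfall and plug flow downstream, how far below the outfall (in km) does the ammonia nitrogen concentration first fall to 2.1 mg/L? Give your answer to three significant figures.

35.1 km

Mass balance: C = (8.550·0.04400 + 1.690·25.40) / 10.24 = 43.30/10.24 = 4.229 mg/L.
Set 4.229·exp(−k·t) = 2.1 → t = ln(4.229/2.1)/k = 46170 s = 12.82 h.
Distance = v·t = 0.76·46170 = 35090 m = 35.09 km.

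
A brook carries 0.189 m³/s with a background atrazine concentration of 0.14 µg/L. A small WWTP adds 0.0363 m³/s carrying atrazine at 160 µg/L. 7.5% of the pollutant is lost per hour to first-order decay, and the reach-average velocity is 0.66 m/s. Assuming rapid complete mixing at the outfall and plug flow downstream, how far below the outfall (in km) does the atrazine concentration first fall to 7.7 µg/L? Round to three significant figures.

Conservation of mass: C = (0.1890·0.1400 + 0.03630·160.0) / 0.2253 = 5.834/0.2253 = 25.90 µg/L.
7.5%/h lost → k = −ln(1 − 0.075) = 0.07796 h⁻¹.
Set 25.90·exp(−k·t) = 7.7 → t = ln(25.90/7.7)/k = 56010 s = 15.56 h.
Distance = v·t = 0.66·56010 = 36960 m = 36.96 km.

37.0 km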